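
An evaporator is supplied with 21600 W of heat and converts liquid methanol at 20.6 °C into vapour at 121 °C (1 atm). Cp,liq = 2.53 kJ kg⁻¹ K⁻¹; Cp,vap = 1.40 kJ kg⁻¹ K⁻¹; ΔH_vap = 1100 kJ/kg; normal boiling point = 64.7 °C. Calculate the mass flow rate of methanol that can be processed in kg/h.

ṁ = 60.3 kg/h

Δh = 2.53×(64.7−20.6) + 1100 + 1.40×(121−64.7) = 1290.4 kJ/kg
Q = 21600 W = 21.6 kJ/s = 77760 kJ/h
ṁ = Q/Δh = 77760 / 1290.4 = 60.261 kg/h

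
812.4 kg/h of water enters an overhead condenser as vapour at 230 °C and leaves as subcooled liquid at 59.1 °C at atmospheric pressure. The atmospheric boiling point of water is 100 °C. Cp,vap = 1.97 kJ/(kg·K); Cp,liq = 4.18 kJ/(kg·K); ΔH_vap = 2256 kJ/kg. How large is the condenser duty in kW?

vapour 230→100 °C: -256.1 kJ/kg
condensation at 100 °C: -2256 kJ/kg
liquid 100→59.1 °C: -170.96 kJ/kg
Δh = -256.1 + -2256 + -170.96 = -2683.1 kJ/kg
Q = ṁ·Δh = 812.4 kg/h × -2683.1 kJ/kg = -2.1797e+06 kJ/h
|Q| = 605.48 kW

Q_c = 605 kW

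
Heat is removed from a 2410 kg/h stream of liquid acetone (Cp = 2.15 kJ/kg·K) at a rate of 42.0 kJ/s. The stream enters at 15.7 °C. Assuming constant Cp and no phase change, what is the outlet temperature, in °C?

Q = 42.0 kJ/s = 151200 kJ/h
ΔT = Q/(ṁ·Cp) = 151200/(2410×2.15) = 29.181 K
T_out = 15.7 − 29.181 = -13.481 °C

T_out = -13.5 °C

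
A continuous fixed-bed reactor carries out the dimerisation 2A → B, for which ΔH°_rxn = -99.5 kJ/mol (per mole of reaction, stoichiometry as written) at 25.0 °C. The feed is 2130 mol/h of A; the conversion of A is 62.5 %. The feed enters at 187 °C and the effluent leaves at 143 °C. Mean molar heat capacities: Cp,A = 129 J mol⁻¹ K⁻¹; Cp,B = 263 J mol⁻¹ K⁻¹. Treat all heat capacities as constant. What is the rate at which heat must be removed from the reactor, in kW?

Q_out = 21.6 kW

Extent of reaction ξ = 0.625 × 2130 / 2 = 665.62 mol/h
Reaction term: ξ·ΔH°_rxn = 665.62 × -99.5 = -66230 kJ/h
Sensible, feed 187→25 °C: -44513 kJ/h
Outlet flows (mol/h): A 798.75, B 665.62
Sensible, products 25→143 °C: 32816 kJ/h
Q = ΔH = -77927 kJ/h = -21.646 kW
Heat removed = 21.646 kW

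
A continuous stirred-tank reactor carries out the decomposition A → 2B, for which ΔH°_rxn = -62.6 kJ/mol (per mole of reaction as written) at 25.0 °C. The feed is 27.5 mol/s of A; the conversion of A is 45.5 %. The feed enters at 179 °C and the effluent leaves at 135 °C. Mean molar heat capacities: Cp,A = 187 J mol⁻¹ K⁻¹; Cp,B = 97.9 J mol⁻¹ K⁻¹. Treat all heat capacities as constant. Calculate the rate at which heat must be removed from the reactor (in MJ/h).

Extent of reaction ξ = 0.455 × 27.5 = 12.513 mol/s
Reaction term: ξ·ΔH°_rxn = 12.513 × -62.6 = -783.28 kJ/s
Sensible, feed 179→25 °C: -791.95 kJ/s
Outlet flows (mol/s): A 14.987, B 25.025
Sensible, products 25→135 °C: 577.79 kJ/s
Q = ΔH = -997.44 kJ/s = -997.44 kW
Heat removed = 3590.8 MJ/h

Q_out = 3590 MJ/h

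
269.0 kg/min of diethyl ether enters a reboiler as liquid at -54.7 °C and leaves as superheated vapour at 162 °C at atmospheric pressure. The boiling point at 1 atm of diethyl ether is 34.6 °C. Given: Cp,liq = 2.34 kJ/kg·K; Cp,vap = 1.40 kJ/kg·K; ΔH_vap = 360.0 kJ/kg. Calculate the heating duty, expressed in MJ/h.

liquid -54.7→34.6 °C: 208.96 kJ/kg
vaporisation at 34.6 °C: 360 kJ/kg
vapour 34.6→162 °C: 178.36 kJ/kg
Δh = 208.96 + 360 + 178.36 = 747.32 kJ/kg
Q = ṁ·Δh = 269.0 kg/min × 747.32 kJ/kg = 201030 kJ/min
|Q| = 3350.5 kW = 12062 MJ/h

Q = 12100 MJ/h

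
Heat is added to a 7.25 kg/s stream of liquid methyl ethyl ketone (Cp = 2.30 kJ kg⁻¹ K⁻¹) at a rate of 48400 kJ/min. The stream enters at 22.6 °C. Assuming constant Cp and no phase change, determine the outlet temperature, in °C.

T_out = 71.0 °C

Q = 48400 kJ/min = 806.67 kJ/s
ΔT = Q/(ṁ·Cp) = 806.67/(7.25×2.30) = 48.376 K
T_out = 22.6 + 48.376 = 70.976 °C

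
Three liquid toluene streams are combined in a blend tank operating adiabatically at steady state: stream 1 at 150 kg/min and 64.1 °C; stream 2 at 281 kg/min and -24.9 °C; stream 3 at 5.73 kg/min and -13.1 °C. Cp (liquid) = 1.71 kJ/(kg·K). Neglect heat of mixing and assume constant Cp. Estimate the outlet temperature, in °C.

Adiabatic, steady state ⇒ Σ ṁᵢCp,ᵢ(T_out − Tᵢ) = 0
T_out = Σ ṁᵢCp,ᵢTᵢ / Σ ṁᵢCp,ᵢ
      = 4348.6 / 746.81 = 5.8229 °C

T_out = 5.82 °C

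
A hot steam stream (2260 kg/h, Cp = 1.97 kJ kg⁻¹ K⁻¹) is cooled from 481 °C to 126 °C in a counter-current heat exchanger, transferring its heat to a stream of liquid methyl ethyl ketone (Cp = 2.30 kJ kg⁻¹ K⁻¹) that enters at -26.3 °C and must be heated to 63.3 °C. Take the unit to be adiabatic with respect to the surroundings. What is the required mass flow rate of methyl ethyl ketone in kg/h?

Heat released by hot stream: Q = 2260 × 1.97 × (481 − 126) = 1.5805e+06 kJ/h
Energy balance on cold side (adiabatic exchanger): Q = ṁ_c·Cp_c·(T_c,out − T_c,in)
ṁ_c = 1.5805e+06 / [2.30 × (63.3 − -26.3)] = 7669.5 kg/h

ṁ_c = 7670 kg/h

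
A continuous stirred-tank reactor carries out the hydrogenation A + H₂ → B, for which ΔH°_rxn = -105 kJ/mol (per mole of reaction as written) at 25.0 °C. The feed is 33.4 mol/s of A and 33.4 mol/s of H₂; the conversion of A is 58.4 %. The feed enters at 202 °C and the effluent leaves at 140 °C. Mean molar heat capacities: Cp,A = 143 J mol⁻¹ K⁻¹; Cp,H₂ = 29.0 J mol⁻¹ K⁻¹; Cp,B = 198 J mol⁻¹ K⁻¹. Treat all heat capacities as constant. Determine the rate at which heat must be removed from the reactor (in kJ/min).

Q_out = 141000 kJ/min

Extent of reaction ξ = 0.584 × 33.4 = 19.506 mol/s
Reaction term: ξ·ΔH°_rxn = 19.506 × -105 = -2048.1 kJ/s
Sensible, feed 202→25 °C: -1016.8 kJ/s
Outlet flows (mol/s): A 13.894, H₂ 13.894, B 19.506
Sensible, products 25→140 °C: 718.97 kJ/s
Q = ΔH = -2345.9 kJ/s = -2345.9 kW
Heat removed = 140760 kJ/min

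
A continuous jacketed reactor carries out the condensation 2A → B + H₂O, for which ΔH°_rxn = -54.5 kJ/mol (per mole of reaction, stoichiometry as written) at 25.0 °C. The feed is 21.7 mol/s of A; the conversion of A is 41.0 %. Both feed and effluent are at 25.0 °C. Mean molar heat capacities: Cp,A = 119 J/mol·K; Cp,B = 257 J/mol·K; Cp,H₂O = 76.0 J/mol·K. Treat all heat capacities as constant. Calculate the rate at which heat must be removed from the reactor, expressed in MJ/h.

Extent of reaction ξ = 0.410 × 21.7 / 2 = 4.4485 mol/s
Reaction term: ξ·ΔH°_rxn = 4.4485 × -54.5 = -242.44 kJ/s
Q = ΔH = -242.44 kJ/s = -242.44 kW
Heat removed = 872.8 MJ/h

Q_out = 873 MJ/h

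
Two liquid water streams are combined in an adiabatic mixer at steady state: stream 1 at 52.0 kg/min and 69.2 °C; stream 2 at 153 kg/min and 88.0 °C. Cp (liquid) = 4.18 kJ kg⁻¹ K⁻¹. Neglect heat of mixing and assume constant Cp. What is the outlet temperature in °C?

T_out = 83.2 °C

No heat crosses the boundary, so H_out = H_in.
Σ ṁᵢCp,ᵢTᵢ = 52.0×4.18×69.2 + 153×4.18×88.0 = 71321
Σ ṁᵢCp,ᵢ = 52.0×4.18 + 153×4.18 = 856.9
T_out = 71321 / 856.9 = 83.231 °C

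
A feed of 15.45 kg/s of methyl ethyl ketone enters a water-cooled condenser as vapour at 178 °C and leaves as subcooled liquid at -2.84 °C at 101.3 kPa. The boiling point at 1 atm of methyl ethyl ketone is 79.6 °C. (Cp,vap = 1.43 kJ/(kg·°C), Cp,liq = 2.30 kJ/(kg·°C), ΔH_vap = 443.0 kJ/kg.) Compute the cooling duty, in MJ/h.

vapour 178→79.6 °C: -140.71 kJ/kg
condensation at 79.6 °C: -443 kJ/kg
liquid 79.6→-2.84 °C: -189.61 kJ/kg
Δh = -140.71 + -443 + -189.61 = -773.32 kJ/kg
Q = ṁ·Δh = 15.45 kg/s × -773.32 kJ/kg = -11948 kJ/s
|Q| = 11948 kW = 43012 MJ/h

Q_c = 43000 MJ/h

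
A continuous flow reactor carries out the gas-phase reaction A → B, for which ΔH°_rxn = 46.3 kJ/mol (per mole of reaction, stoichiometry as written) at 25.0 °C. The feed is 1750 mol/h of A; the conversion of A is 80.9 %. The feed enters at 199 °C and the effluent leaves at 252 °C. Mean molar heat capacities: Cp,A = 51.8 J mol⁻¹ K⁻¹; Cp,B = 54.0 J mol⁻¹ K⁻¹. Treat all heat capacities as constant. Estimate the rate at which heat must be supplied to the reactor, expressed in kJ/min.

Extent of reaction ξ = 0.809 × 1750 = 1415.8 mol/h
Reaction term: ξ·ΔH°_rxn = 1415.8 × 46.3 = 65549 kJ/h
Sensible, feed 199→25 °C: -15773 kJ/h
Outlet flows (mol/h): A 334.25, B 1415.8
Sensible, products 25→252 °C: 21285 kJ/h
Q = ΔH = 71061 kJ/h = 19.739 kW
Heat supplied = 1184.3 kJ/min

Q_in = 1180 kJ/min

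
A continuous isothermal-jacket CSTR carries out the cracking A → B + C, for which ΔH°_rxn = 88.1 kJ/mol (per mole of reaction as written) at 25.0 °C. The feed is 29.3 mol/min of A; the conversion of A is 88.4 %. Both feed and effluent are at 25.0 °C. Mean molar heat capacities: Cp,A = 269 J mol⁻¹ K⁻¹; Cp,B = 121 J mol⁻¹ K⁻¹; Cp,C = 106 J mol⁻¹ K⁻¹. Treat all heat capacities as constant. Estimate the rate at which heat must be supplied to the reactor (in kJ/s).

Q_in = 38.0 kJ/s

Extent of reaction ξ = 0.884 × 29.3 = 25.901 mol/min
Reaction term: ξ·ΔH°_rxn = 25.901 × 88.1 = 2281.9 kJ/min
Q = ΔH = 2281.9 kJ/min = 38.032 kW
Heat supplied = 38.032 kJ/s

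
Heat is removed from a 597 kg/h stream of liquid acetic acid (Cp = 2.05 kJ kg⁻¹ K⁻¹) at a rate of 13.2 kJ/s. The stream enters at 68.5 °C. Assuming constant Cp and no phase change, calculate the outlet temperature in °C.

T_out = 29.7 °C

Q = 13.2 kJ/s = 47520 kJ/h
ΔT = Q/(ṁ·Cp) = 47520/(597×2.05) = 38.828 K
T_out = 68.5 − 38.828 = 29.672 °C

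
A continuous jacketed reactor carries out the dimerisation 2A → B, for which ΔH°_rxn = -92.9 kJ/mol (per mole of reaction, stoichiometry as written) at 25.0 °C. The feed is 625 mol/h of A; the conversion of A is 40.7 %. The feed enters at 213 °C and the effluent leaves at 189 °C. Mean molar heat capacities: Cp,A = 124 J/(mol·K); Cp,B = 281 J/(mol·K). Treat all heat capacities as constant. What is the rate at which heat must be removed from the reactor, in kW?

Extent of reaction ξ = 0.407 × 625 / 2 = 127.19 mol/h
Reaction term: ξ·ΔH°_rxn = 127.19 × -92.9 = -11816 kJ/h
Sensible, feed 213→25 °C: -14570 kJ/h
Outlet flows (mol/h): A 370.62, B 127.19
Sensible, products 25→189 °C: 13398 kJ/h
Q = ΔH = -12987 kJ/h = -3.6076 kW
Heat removed = 3.6076 kW

Q_out = 3.61 kW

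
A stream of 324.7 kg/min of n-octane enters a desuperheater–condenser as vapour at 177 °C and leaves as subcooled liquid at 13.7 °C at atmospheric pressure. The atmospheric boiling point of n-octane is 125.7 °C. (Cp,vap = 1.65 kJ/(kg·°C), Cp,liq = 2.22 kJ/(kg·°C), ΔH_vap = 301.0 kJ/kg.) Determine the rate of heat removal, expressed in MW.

vapour 177→125.7 °C: -84.645 kJ/kg
condensation at 125.7 °C: -301 kJ/kg
liquid 125.7→13.7 °C: -248.64 kJ/kg
Δh = -84.645 + -301 + -248.64 = -634.28 kJ/kg
Q = ṁ·Δh = 324.7 kg/min × -634.28 kJ/kg = -205950 kJ/min
|Q| = 3432.5 kW = 3.4325 MW

Q_c = 3.43 MW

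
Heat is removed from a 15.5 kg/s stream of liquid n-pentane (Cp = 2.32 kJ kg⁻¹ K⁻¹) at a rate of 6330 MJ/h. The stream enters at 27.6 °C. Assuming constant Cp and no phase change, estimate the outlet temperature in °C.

T_out = -21.3 °C

Q = 6330 MJ/h = 1758.3 kJ/s
ΔT = Q/(ṁ·Cp) = 1758.3/(15.5×2.32) = 48.897 K
T_out = 27.6 − 48.897 = -21.297 °C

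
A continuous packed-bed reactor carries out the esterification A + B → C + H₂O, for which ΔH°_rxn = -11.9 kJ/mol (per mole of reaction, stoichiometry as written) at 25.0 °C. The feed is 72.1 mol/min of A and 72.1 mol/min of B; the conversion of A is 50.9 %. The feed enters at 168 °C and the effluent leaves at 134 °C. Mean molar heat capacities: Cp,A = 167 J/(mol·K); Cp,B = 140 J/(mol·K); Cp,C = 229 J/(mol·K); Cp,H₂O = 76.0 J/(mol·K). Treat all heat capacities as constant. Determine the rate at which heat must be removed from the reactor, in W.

Q_out = 20000 W

Extent of reaction ξ = 0.509 × 72.1 = 36.699 mol/min
Reaction term: ξ·ΔH°_rxn = 36.699 × -11.9 = -436.72 kJ/min
Sensible, feed 168→25 °C: -3165.3 kJ/min
Outlet flows (mol/min): A 35.401, B 35.401, C 36.699, H₂O 36.699
Sensible, products 25→134 °C: 2404.7 kJ/min
Q = ΔH = -1197.3 kJ/min = -19.955 kW
Heat removed = 19955 W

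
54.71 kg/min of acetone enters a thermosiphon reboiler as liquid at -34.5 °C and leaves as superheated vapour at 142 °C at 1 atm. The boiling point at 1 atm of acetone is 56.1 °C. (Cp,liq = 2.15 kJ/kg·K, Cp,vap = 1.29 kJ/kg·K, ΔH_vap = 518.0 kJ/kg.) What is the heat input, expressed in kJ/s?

Q = 751 kJ/s

liquid -34.5→56.1 °C: 194.79 kJ/kg
vaporisation at 56.1 °C: 518 kJ/kg
vapour 56.1→142 °C: 110.81 kJ/kg
Δh = 194.79 + 518 + 110.81 = 823.6 kJ/kg
Q = ṁ·Δh = 54.71 kg/min × 823.6 kJ/kg = 45059 kJ/min
|Q| = 750.99 kW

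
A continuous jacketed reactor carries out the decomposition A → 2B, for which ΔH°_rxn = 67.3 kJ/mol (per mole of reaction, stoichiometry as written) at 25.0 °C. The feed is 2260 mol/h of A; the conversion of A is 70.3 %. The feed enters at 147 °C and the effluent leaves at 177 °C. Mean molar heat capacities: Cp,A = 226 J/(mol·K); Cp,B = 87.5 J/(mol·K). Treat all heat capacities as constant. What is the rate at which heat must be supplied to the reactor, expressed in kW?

Q_in = 30.5 kW

Extent of reaction ξ = 0.703 × 2260 = 1588.8 mol/h
Reaction term: ξ·ΔH°_rxn = 1588.8 × 67.3 = 106920 kJ/h
Sensible, feed 147→25 °C: -62313 kJ/h
Outlet flows (mol/h): A 671.22, B 3177.6
Sensible, products 25→177 °C: 65319 kJ/h
Q = ΔH = 109930 kJ/h = 30.537 kW
Heat supplied = 30.537 kW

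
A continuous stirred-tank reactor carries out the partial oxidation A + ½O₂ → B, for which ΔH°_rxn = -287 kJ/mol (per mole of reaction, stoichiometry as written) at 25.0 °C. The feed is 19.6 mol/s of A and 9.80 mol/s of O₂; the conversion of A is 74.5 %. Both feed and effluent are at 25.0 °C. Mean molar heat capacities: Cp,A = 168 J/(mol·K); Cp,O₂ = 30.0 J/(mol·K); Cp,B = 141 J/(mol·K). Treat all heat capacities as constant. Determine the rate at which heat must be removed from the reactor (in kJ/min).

Q_out = 251000 kJ/min

Extent of reaction ξ = 0.745 × 19.6 = 14.602 mol/s
Reaction term: ξ·ΔH°_rxn = 14.602 × -287 = -4190.8 kJ/s
Q = ΔH = -4190.8 kJ/s = -4190.8 kW
Heat removed = 251450 kJ/min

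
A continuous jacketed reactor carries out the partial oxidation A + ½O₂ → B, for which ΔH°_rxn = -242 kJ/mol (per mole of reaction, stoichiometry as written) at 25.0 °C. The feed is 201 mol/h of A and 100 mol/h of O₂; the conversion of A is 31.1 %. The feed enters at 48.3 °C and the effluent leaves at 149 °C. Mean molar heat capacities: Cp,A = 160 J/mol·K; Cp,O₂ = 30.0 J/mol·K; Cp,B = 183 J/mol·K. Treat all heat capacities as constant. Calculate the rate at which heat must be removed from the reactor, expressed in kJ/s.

Q_out = 3.20 kJ/s

Extent of reaction ξ = 0.311 × 201 = 62.511 mol/h
Reaction term: ξ·ΔH°_rxn = 62.511 × -242 = -15128 kJ/h
Sensible, feed 48.3→25 °C: -819.23 kJ/h
Outlet flows (mol/h): A 138.49, O₂ 68.745, B 62.511
Sensible, products 25→149 °C: 4421.9 kJ/h
Q = ΔH = -11525 kJ/h = -3.2014 kW
Heat removed = 3.2014 kJ/s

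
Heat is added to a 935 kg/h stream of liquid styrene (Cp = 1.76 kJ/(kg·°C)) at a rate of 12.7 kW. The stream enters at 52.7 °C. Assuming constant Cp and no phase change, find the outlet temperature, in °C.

Q = 12.7 kW = 45720 kJ/h
ΔT = Q/(ṁ·Cp) = 45720/(935×1.76) = 27.783 K
T_out = 52.7 + 27.783 = 80.483 °C

T_out = 80.5 °C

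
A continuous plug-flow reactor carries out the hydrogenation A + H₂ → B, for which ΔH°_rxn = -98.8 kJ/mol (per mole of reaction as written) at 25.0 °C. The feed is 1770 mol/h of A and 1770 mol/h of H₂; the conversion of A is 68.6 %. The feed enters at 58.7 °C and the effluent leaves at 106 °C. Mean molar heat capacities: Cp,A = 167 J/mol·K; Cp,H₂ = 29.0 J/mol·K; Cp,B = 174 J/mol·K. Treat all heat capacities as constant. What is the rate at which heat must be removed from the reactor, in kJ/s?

Q_out = 29.4 kJ/s

Extent of reaction ξ = 0.686 × 1770 = 1214.2 mol/h
Reaction term: ξ·ΔH°_rxn = 1214.2 × -98.8 = -119960 kJ/h
Sensible, feed 58.7→25 °C: -11691 kJ/h
Outlet flows (mol/h): A 555.78, H₂ 555.78, B 1214.2
Sensible, products 25→106 °C: 25937 kJ/h
Q = ΔH = -105720 kJ/h = -29.366 kW
Heat removed = 29.366 kJ/s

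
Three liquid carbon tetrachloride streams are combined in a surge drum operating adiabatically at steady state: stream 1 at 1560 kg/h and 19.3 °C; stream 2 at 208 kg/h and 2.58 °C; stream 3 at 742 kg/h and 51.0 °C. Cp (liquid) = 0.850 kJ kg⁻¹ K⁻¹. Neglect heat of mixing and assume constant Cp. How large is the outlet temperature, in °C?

Adiabatic, steady state ⇒ Σ ṁᵢCp,ᵢ(T_out − Tᵢ) = 0
Σ ṁᵢCp,ᵢTᵢ = 1560×0.850×19.3 + 208×0.850×2.58 + 742×0.850×51.0 = 58214
Σ ṁᵢCp,ᵢ = 1560×0.850 + 208×0.850 + 742×0.850 = 2133.5
T_out = 58214 / 2133.5 = 27.286 °C

T_out = 27.3 °C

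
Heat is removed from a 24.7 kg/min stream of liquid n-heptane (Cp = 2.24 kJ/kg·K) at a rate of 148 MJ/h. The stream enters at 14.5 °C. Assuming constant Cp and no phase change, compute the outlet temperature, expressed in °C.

Q = 148 MJ/h = 2466.7 kJ/min
ΔT = Q/(ṁ·Cp) = 2466.7/(24.7×2.24) = 44.583 K
T_out = 14.5 − 44.583 = -30.083 °C

T_out = -30.1 °C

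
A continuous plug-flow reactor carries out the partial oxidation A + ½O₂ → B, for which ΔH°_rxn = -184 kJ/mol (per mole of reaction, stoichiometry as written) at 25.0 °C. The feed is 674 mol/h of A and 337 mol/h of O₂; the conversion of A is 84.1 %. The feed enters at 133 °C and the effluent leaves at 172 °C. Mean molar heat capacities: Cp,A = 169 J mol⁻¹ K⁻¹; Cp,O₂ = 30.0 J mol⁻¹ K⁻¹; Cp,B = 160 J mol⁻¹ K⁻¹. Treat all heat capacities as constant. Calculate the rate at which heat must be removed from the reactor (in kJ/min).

Q_out = 1690 kJ/min

Extent of reaction ξ = 0.841 × 674 = 566.83 mol/h
Reaction term: ξ·ΔH°_rxn = 566.83 × -184 = -104300 kJ/h
Sensible, feed 133→25 °C: -13394 kJ/h
Outlet flows (mol/h): A 107.17, O₂ 53.583, B 566.83
Sensible, products 25→172 °C: 16231 kJ/h
Q = ΔH = -101460 kJ/h = -28.184 kW
Heat removed = 1691 kJ/min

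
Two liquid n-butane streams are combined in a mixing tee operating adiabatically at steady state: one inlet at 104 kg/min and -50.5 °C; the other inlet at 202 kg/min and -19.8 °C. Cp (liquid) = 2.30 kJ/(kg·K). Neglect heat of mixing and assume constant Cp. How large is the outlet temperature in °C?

T_out = -30.2 °C

No heat crosses the boundary, so H_out = H_in.
Σ ṁᵢCp,ᵢTᵢ = 104×2.30×-50.5 + 202×2.30×-19.8 = -21279
Σ ṁᵢCp,ᵢ = 104×2.30 + 202×2.30 = 703.8
T_out = -21279 / 703.8 = -30.234 °C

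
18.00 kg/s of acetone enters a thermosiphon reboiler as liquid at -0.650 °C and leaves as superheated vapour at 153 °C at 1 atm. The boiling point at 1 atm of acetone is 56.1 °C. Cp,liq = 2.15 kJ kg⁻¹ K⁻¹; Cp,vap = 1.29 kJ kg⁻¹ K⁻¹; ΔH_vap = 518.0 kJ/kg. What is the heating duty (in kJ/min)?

liquid -0.650→56.1 °C: 122.01 kJ/kg
vaporisation at 56.1 °C: 518 kJ/kg
vapour 56.1→153 °C: 125 kJ/kg
Δh = 122.01 + 518 + 125 = 765.01 kJ/kg
Q = ṁ·Δh = 18.00 kg/s × 765.01 kJ/kg = 13770 kJ/s
|Q| = 13770 kW = 826210 kJ/min

Q = 826000 kJ/min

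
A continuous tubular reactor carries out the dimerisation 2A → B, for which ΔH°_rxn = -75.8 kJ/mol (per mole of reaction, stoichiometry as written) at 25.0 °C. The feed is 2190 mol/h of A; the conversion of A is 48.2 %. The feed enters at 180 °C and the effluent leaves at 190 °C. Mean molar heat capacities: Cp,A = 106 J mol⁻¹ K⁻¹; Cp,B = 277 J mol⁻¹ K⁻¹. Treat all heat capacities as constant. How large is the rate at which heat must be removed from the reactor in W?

Extent of reaction ξ = 0.482 × 2190 / 2 = 527.79 mol/h
Reaction term: ξ·ΔH°_rxn = 527.79 × -75.8 = -40006 kJ/h
Sensible, feed 180→25 °C: -35982 kJ/h
Outlet flows (mol/h): A 1134.4, B 527.79
Sensible, products 25→190 °C: 43964 kJ/h
Q = ΔH = -32025 kJ/h = -8.8957 kW
Heat removed = 8895.7 W

Q_out = 8900 W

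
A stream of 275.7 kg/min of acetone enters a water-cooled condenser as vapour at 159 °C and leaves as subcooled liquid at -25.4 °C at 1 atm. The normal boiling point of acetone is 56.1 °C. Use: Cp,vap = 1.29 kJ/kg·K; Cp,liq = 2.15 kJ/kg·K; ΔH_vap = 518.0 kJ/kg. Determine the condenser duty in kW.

vapour 159→56.1 °C: -132.74 kJ/kg
condensation at 56.1 °C: -518 kJ/kg
liquid 56.1→-25.4 °C: -175.22 kJ/kg
Δh = -132.74 + -518 + -175.22 = -825.97 kJ/kg
Q = ṁ·Δh = 275.7 kg/min × -825.97 kJ/kg = -227720 kJ/min
|Q| = 3795.3 kW

Q_c = 3800 kW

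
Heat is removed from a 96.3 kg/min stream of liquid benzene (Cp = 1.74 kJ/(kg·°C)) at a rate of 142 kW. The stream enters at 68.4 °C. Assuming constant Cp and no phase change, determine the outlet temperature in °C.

T_out = 17.6 °C

Q = 142 kW = 8520 kJ/min
ΔT = Q/(ṁ·Cp) = 8520/(96.3×1.74) = 50.847 K
T_out = 68.4 − 50.847 = 17.553 °C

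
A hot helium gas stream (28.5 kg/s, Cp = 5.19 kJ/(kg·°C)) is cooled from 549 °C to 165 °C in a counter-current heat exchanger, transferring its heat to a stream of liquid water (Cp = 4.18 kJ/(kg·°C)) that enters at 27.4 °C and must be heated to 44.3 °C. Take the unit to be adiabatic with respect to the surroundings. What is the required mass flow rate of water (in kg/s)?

ṁ_c = 804 kg/s

Heat released by hot stream: Q = 28.5 × 5.19 × (549 − 165) = 56799 kJ/s
Energy balance on cold side (adiabatic exchanger): Q = ṁ_c·Cp_c·(T_c,out − T_c,in)
ṁ_c = 56799 / [4.18 × (44.3 − 27.4)] = 804.05 kg/s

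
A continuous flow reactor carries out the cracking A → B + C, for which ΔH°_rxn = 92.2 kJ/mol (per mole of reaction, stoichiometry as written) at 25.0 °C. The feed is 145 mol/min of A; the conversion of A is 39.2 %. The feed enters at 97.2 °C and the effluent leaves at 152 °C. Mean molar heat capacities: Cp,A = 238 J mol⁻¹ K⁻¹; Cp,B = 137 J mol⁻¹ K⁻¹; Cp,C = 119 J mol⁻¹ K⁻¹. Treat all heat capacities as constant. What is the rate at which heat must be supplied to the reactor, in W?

Q_in = 121000 W

Extent of reaction ξ = 0.392 × 145 = 56.84 mol/min
Reaction term: ξ·ΔH°_rxn = 56.84 × 92.2 = 5240.6 kJ/min
Sensible, feed 97.2→25 °C: -2491.6 kJ/min
Outlet flows (mol/min): A 88.16, B 56.84, C 56.84
Sensible, products 25→152 °C: 4512.7 kJ/min
Q = ΔH = 7261.7 kJ/min = 121.03 kW
Heat supplied = 121030 W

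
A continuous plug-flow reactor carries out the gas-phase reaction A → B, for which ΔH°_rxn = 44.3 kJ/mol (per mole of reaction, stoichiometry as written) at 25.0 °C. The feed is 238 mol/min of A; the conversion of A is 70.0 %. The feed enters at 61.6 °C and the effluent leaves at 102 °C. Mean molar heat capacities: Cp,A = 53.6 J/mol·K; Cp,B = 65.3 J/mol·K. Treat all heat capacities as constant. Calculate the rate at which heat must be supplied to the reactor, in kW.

Extent of reaction ξ = 0.700 × 238 = 166.6 mol/min
Reaction term: ξ·ΔH°_rxn = 166.6 × 44.3 = 7380.4 kJ/min
Sensible, feed 61.6→25 °C: -466.9 kJ/min
Outlet flows (mol/min): A 71.4, B 166.6
Sensible, products 25→102 °C: 1132.4 kJ/min
Q = ΔH = 8045.8 kJ/min = 134.1 kW
Heat supplied = 134.1 kW

Q_in = 134 kW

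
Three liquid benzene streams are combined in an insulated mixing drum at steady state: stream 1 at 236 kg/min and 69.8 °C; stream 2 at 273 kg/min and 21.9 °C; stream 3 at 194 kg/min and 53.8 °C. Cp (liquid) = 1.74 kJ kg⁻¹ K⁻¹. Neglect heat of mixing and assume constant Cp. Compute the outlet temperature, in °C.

No heat crosses the boundary, so H_out = H_in.
T_out = Σ ṁᵢCp,ᵢTᵢ / Σ ṁᵢCp,ᵢ
      = 57226 / 1223.2 = 46.783 °C

T_out = 46.8 °C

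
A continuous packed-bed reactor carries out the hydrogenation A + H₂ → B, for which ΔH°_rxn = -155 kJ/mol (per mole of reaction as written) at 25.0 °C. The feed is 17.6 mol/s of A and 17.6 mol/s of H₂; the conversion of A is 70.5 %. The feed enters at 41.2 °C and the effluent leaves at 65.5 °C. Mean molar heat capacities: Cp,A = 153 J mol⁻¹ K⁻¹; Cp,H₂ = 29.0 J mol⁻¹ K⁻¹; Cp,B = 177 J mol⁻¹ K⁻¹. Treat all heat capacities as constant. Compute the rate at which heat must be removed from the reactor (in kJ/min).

Extent of reaction ξ = 0.705 × 17.6 = 12.408 mol/s
Reaction term: ξ·ΔH°_rxn = 12.408 × -155 = -1923.2 kJ/s
Sensible, feed 41.2→25 °C: -51.892 kJ/s
Outlet flows (mol/s): A 5.192, H₂ 5.192, B 12.408
Sensible, products 25→65.5 °C: 127.22 kJ/s
Q = ΔH = -1847.9 kJ/s = -1847.9 kW
Heat removed = 110870 kJ/min

Q_out = 111000 kJ/min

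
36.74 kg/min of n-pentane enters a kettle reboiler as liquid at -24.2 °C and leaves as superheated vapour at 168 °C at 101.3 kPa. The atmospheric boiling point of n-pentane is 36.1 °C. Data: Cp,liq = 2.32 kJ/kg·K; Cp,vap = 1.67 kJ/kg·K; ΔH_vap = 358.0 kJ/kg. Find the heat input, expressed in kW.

Q = 440 kW

liquid -24.2→36.1 °C: 139.9 kJ/kg
vaporisation at 36.1 °C: 358 kJ/kg
vapour 36.1→168 °C: 220.27 kJ/kg
Δh = 139.9 + 358 + 220.27 = 718.17 kJ/kg
Q = ṁ·Δh = 36.74 kg/min × 718.17 kJ/kg = 26386 kJ/min
|Q| = 439.76 kW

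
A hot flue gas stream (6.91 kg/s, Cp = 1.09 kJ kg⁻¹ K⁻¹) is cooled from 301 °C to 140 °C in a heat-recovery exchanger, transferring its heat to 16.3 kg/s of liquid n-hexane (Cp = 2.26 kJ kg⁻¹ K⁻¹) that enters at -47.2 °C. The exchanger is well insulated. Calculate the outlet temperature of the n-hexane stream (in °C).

Heat released by hot stream: Q = 6.91 × 1.09 × (301 − 140) = 1212.6 kJ/s
Energy balance on cold side (adiabatic exchanger): Q = ṁ_c·Cp_c·(T_c,out − T_c,in)
T_c,out = -47.2 + 1212.6/(16.3 × 2.26) = -14.282 °C

T_c,out = -14.3 °C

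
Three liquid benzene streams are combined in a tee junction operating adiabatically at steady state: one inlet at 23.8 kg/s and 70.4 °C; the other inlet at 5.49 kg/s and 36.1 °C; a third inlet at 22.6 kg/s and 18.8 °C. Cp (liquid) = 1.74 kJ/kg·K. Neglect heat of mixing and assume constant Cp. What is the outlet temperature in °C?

No heat crosses the boundary, so H_out = H_in.
Σ ṁᵢCp,ᵢTᵢ = 23.8×1.74×70.4 + 5.49×1.74×36.1 + 22.6×1.74×18.8 = 3999.5
Σ ṁᵢCp,ᵢ = 23.8×1.74 + 5.49×1.74 + 22.6×1.74 = 90.289
T_out = 3999.5 / 90.289 = 44.297 °C

T_out = 44.3 °C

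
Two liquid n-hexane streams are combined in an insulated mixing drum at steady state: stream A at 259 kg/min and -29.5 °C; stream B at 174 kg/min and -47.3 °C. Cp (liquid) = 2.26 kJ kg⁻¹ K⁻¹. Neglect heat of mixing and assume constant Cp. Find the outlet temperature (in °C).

Energy balance with Q = 0: Σ ṁᵢCp,ᵢ(T_out − Tᵢ) = 0
Σ ṁᵢCp,ᵢTᵢ = 259×2.26×-29.5 + 174×2.26×-47.3 = -35868
Σ ṁᵢCp,ᵢ = 259×2.26 + 174×2.26 = 978.58
T_out = -35868 / 978.58 = -36.653 °C

T_out = -36.7 °C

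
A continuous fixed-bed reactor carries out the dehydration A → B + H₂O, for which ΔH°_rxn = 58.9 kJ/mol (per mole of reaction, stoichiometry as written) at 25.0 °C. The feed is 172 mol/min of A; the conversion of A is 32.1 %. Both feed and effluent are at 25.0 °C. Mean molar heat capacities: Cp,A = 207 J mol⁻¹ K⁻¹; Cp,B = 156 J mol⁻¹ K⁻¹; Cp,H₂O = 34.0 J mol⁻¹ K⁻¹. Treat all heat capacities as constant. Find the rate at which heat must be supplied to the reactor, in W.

Q_in = 54200 W

Extent of reaction ξ = 0.321 × 172 = 55.212 mol/min
Reaction term: ξ·ΔH°_rxn = 55.212 × 58.9 = 3252 kJ/min
Q = ΔH = 3252 kJ/min = 54.2 kW
Heat supplied = 54200 W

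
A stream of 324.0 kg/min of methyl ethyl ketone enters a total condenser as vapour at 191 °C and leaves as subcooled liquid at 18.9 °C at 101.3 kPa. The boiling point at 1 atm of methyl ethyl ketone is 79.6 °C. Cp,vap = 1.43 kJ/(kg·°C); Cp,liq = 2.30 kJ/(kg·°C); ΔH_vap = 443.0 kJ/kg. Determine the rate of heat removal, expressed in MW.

vapour 191→79.6 °C: -159.3 kJ/kg
condensation at 79.6 °C: -443 kJ/kg
liquid 79.6→18.9 °C: -139.61 kJ/kg
Δh = -159.3 + -443 + -139.61 = -741.91 kJ/kg
Q = ṁ·Δh = 324.0 kg/min × -741.91 kJ/kg = -240380 kJ/min
|Q| = 4006.3 kW = 4.0063 MW

Q_c = 4.01 MW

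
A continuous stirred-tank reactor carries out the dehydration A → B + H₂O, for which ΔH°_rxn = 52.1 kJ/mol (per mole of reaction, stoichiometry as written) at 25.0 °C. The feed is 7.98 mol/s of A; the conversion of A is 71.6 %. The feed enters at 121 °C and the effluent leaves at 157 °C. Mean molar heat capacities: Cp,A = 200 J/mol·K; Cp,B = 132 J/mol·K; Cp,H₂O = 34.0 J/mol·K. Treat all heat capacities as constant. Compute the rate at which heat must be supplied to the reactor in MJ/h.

Extent of reaction ξ = 0.716 × 7.98 = 5.7137 mol/s
Reaction term: ξ·ΔH°_rxn = 5.7137 × 52.1 = 297.68 kJ/s
Sensible, feed 121→25 °C: -153.22 kJ/s
Outlet flows (mol/s): A 2.2663, B 5.7137, H₂O 5.7137
Sensible, products 25→157 °C: 185.03 kJ/s
Q = ΔH = 329.5 kJ/s = 329.5 kW
Heat supplied = 1186.2 MJ/h

Q_in = 1190 MJ/h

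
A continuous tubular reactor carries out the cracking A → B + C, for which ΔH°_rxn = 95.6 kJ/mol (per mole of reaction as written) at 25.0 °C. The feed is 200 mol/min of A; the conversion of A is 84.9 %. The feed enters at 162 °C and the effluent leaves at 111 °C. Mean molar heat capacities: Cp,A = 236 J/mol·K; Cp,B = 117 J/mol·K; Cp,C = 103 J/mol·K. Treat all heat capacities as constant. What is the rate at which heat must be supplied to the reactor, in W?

Q_in = 227000 W

Extent of reaction ξ = 0.849 × 200 = 169.8 mol/min
Reaction term: ξ·ΔH°_rxn = 169.8 × 95.6 = 16233 kJ/min
Sensible, feed 162→25 °C: -6466.4 kJ/min
Outlet flows (mol/min): A 30.2, B 169.8, C 169.8
Sensible, products 25→111 °C: 3825.6 kJ/min
Q = ΔH = 13592 kJ/min = 226.53 kW
Heat supplied = 226530 W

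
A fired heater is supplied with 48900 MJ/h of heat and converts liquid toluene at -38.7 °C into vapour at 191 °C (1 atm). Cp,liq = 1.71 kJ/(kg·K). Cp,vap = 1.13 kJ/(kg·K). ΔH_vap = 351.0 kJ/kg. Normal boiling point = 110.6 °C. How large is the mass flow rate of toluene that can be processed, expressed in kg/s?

ṁ = 19.5 kg/s

Δh = 1.71×(110.6−-38.7) + 351.0 + 1.13×(191−110.6) = 697.15 kJ/kg
Q = 48900 MJ/h = 13583 kJ/s = 13583 kJ/s
ṁ = Q/Δh = 13583 / 697.15 = 19.484 kg/s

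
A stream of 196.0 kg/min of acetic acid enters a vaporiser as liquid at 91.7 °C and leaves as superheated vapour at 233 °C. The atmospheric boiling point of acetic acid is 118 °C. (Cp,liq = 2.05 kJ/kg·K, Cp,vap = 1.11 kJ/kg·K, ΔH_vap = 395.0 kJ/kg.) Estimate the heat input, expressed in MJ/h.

Q = 6780 MJ/h

liquid 91.7→118 °C: 53.915 kJ/kg
vaporisation at 118 °C: 395 kJ/kg
vapour 118→233 °C: 127.65 kJ/kg
Δh = 53.915 + 395 + 127.65 = 576.57 kJ/kg
Q = ṁ·Δh = 196.0 kg/min × 576.57 kJ/kg = 113010 kJ/min
|Q| = 1883.4 kW = 6780.4 MJ/h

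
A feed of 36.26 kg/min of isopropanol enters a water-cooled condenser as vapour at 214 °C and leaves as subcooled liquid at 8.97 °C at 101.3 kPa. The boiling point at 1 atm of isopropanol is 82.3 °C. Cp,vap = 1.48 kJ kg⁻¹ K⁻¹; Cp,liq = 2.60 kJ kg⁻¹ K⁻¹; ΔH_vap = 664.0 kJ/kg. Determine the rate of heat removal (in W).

Q_c = 634000 W

vapour 214→82.3 °C: -194.92 kJ/kg
condensation at 82.3 °C: -664 kJ/kg
liquid 82.3→8.97 °C: -190.66 kJ/kg
Δh = -194.92 + -664 + -190.66 = -1049.6 kJ/kg
Q = ṁ·Δh = 36.26 kg/min × -1049.6 kJ/kg = -38058 kJ/min
|Q| = 634.29 kW = 634290 W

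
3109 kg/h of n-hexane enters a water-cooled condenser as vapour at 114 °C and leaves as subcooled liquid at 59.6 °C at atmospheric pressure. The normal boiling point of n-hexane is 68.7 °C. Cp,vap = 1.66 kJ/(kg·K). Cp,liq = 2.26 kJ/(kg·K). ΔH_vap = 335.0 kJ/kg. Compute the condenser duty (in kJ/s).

vapour 114→68.7 °C: -75.198 kJ/kg
condensation at 68.7 °C: -335 kJ/kg
liquid 68.7→59.6 °C: -20.566 kJ/kg
Δh = -75.198 + -335 + -20.566 = -430.76 kJ/kg
Q = ṁ·Δh = 3109 kg/h × -430.76 kJ/kg = -1.3392e+06 kJ/h
|Q| = 372.01 kW

Q_c = 372 kJ/s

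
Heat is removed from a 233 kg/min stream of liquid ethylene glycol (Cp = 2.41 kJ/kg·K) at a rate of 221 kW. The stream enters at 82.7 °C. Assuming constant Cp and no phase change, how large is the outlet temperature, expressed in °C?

T_out = 59.1 °C

Q = 221 kW = 13260 kJ/min
ΔT = Q/(ṁ·Cp) = 13260/(233×2.41) = 23.614 K
T_out = 82.7 − 23.614 = 59.086 °C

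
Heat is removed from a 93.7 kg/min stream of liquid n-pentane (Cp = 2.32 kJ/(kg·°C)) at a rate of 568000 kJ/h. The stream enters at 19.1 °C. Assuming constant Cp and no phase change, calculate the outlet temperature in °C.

T_out = -24.4 °C

Q = 568000 kJ/h = 9466.7 kJ/min
ΔT = Q/(ṁ·Cp) = 9466.7/(93.7×2.32) = 43.548 K
T_out = 19.1 − 43.548 = -24.448 °C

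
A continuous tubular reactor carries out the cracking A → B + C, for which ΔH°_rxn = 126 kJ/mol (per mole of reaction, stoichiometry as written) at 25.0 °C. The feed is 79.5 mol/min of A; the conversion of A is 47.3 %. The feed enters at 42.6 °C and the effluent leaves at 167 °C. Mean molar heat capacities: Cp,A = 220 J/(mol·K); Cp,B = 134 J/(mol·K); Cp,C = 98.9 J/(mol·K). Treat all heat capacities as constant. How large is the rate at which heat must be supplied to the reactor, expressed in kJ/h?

Q_in = 419000 kJ/h

Extent of reaction ξ = 0.473 × 79.5 = 37.603 mol/min
Reaction term: ξ·ΔH°_rxn = 37.603 × 126 = 4738 kJ/min
Sensible, feed 42.6→25 °C: -307.82 kJ/min
Outlet flows (mol/min): A 41.897, B 37.603, C 37.603
Sensible, products 25→167 °C: 2552.5 kJ/min
Q = ΔH = 6982.7 kJ/min = 116.38 kW
Heat supplied = 418960 kJ/h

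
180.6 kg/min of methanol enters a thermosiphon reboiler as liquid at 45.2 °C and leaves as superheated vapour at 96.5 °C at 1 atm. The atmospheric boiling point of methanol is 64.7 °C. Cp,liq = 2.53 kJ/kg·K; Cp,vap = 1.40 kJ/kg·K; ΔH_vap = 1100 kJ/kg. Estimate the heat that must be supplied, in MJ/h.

liquid 45.2→64.7 °C: 49.335 kJ/kg
vaporisation at 64.7 °C: 1100 kJ/kg
vapour 64.7→96.5 °C: 44.52 kJ/kg
Δh = 49.335 + 1100 + 44.52 = 1193.9 kJ/kg
Q = ṁ·Δh = 180.6 kg/min × 1193.9 kJ/kg = 215610 kJ/min
|Q| = 3593.5 kW = 12937 MJ/h

Q = 12900 MJ/h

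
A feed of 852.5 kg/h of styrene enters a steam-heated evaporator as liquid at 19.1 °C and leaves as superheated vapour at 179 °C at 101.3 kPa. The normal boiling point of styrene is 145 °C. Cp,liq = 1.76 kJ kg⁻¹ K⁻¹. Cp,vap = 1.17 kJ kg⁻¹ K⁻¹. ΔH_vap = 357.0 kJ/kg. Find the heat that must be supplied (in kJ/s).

Q = 146 kJ/s

liquid 19.1→145 °C: 221.58 kJ/kg
vaporisation at 145 °C: 357 kJ/kg
vapour 145→179 °C: 39.78 kJ/kg
Δh = 221.58 + 357 + 39.78 = 618.36 kJ/kg
Q = ṁ·Δh = 852.5 kg/h × 618.36 kJ/kg = 527160 kJ/h
|Q| = 146.43 kW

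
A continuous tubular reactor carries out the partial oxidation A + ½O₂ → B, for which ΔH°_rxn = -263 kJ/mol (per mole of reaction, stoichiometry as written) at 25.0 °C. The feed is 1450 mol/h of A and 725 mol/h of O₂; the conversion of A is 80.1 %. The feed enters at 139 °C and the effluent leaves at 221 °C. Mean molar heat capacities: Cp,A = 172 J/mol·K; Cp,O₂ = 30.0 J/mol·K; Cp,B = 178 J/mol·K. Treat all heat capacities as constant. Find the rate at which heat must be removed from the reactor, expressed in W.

Q_out = 79200 W

Extent of reaction ξ = 0.801 × 1450 = 1161.5 mol/h
Reaction term: ξ·ΔH°_rxn = 1161.5 × -263 = -305460 kJ/h
Sensible, feed 139→25 °C: -30911 kJ/h
Outlet flows (mol/h): A 288.55, O₂ 144.27, B 1161.5
Sensible, products 25→221 °C: 51097 kJ/h
Q = ΔH = -285280 kJ/h = -79.243 kW
Heat removed = 79243 W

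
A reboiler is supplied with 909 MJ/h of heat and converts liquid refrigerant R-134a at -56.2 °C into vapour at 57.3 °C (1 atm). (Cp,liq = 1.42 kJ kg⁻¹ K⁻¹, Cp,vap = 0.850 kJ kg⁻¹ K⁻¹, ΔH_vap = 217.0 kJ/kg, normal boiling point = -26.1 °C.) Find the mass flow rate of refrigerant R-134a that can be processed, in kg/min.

Δh = 1.42×(-26.1−-56.2) + 217.0 + 0.850×(57.3−-26.1) = 330.63 kJ/kg
Q = 909 MJ/h = 252.5 kJ/s = 15150 kJ/min
ṁ = Q/Δh = 15150 / 330.63 = 45.821 kg/min

ṁ = 45.8 kg/min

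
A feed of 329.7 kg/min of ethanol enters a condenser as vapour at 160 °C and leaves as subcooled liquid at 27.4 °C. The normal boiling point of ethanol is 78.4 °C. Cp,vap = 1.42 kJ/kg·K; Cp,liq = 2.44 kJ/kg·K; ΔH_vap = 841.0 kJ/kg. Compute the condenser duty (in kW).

Q_c = 5940 kW

vapour 160→78.4 °C: -115.87 kJ/kg
condensation at 78.4 °C: -841 kJ/kg
liquid 78.4→27.4 °C: -124.44 kJ/kg
Δh = -115.87 + -841 + -124.44 = -1081.3 kJ/kg
Q = ṁ·Δh = 329.7 kg/min × -1081.3 kJ/kg = -356510 kJ/min
|Q| = 5941.8 kW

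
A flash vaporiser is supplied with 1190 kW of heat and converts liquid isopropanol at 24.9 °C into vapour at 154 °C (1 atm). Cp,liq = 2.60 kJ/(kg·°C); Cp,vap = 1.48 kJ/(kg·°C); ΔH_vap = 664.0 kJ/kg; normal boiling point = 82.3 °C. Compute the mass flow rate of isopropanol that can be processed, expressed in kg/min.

ṁ = 77.7 kg/min

Δh = 2.60×(82.3−24.9) + 664.0 + 1.48×(154−82.3) = 919.36 kJ/kg
Q = 1190 kW = 1190 kJ/s = 71400 kJ/min
ṁ = Q/Δh = 71400 / 919.36 = 77.663 kg/min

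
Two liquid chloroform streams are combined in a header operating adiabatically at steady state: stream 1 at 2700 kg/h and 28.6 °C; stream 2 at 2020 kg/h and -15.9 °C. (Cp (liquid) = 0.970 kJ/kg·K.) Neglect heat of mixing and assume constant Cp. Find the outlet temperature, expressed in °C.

No heat crosses the boundary, so H_out = H_in.
Σ ṁᵢCp,ᵢTᵢ = 2700×0.970×28.6 + 2020×0.970×-15.9 = 43749
Σ ṁᵢCp,ᵢ = 2700×0.970 + 2020×0.970 = 4578.4
T_out = 43749 / 4578.4 = 9.5555 °C

T_out = 9.56 °C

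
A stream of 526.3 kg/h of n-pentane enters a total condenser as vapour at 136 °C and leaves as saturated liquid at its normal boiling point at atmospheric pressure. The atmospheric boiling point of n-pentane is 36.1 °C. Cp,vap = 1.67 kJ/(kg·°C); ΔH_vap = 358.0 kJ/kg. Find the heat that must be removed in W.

Q_c = 76700 W

vapour 136→36.1 °C: -166.83 kJ/kg
condensation at 36.1 °C: -358 kJ/kg
Δh = -166.83 + -358 = -524.83 kJ/kg
Q = ṁ·Δh = 526.3 kg/h × -524.83 kJ/kg = -276220 kJ/h
|Q| = 76.728 kW = 76728 W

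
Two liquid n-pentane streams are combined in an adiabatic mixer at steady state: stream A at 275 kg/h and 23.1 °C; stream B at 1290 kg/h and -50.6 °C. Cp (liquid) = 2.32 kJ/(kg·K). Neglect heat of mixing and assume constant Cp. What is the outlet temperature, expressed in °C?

Energy balance with Q = 0: Σ ṁᵢCp,ᵢ(T_out − Tᵢ) = 0
T_out = Σ ṁᵢCp,ᵢTᵢ / Σ ṁᵢCp,ᵢ
      = -136700 / 3630.8 = -37.65 °C

T_out = -37.6 °C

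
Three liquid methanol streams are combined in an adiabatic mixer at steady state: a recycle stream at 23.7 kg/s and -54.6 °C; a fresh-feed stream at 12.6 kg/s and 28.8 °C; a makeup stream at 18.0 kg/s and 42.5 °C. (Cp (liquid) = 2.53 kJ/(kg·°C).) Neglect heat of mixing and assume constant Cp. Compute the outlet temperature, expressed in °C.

Energy balance with Q = 0: Σ ṁᵢCp,ᵢ(T_out − Tᵢ) = 0
T_out = Σ ṁᵢCp,ᵢTᵢ / Σ ṁᵢCp,ᵢ
      = -420.33 / 137.38 = -3.0597 °C

T_out = -3.06 °C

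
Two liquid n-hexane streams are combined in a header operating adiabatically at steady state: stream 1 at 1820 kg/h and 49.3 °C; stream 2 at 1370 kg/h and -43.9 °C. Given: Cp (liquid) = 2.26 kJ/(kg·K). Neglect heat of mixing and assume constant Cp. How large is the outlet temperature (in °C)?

Adiabatic, steady state ⇒ Σ ṁᵢCp,ᵢ(T_out − Tᵢ) = 0
Σ ṁᵢCp,ᵢTᵢ = 1820×2.26×49.3 + 1370×2.26×-43.9 = 66858
Σ ṁᵢCp,ᵢ = 1820×2.26 + 1370×2.26 = 7209.4
T_out = 66858 / 7209.4 = 9.2737 °C

T_out = 9.27 °C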